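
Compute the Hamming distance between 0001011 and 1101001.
XOR = 1100010, count of 1s = 3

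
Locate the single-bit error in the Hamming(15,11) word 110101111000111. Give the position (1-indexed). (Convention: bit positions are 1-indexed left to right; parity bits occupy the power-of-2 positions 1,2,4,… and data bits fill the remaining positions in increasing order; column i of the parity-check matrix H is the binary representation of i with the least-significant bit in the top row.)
Syndrome s = H · r^T (mod 2), r = 110101111000111:
  s[0] = (101010101010101)·(110101111000111) mod 2 = 1+0+0+0+0+0+1+0+1+0+0+0+1+0+1 mod 2 = 1
  s[1] = (011001100110011)·(110101111000111) mod 2 = 0+1+0+0+0+1+1+0+0+0+0+0+0+1+1 mod 2 = 1
  s[2] = (000111100001111)·(110101111000111) mod 2 = 0+0+0+1+0+1+1+0+0+0+0+0+1+1+1 mod 2 = 0
  s[3] = (000000011111111)·(110101111000111) mod 2 = 0+0+0+0+0+0+0+1+1+0+0+0+1+1+1 mod 2 = 1
Syndrome = 1101
Column i of H is the binary representation of i, so the syndrome is the binary index of the flipped bit.
Read s = 1101 with s[0] as LSB: 1·2^0 + 1·2^1 + 0·2^2 + 1·2^3 = 11.
Error is at bit position 11.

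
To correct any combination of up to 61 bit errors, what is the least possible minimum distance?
Correcting t errors requires d_min ≥ 2t + 1 = 2·61 + 1 = 123.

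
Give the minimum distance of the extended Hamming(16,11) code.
d_min = 4 (adding an overall parity bit to Hamming(15,11) raises d_min from 3 to 4).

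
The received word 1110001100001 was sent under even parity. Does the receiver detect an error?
Sum of received bits: 1+1+1+0+0+0+1+1+0+0+0+0+1 = 6; 6 mod 2 = 0. Result is 0 → no error detected.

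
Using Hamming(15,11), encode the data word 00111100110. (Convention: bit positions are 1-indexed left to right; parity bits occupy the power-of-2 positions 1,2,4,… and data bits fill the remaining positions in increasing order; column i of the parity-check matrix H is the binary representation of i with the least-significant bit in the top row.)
Codeword c = d · G (mod 2), d = 00111100110:
  c[0] = d·G[:,0] = (00111100110)·(11011010101) mod 2 = 0+0+0+1+1+0+0+0+1+0+0 mod 2 = 1
  c[1] = d·G[:,1] = (00111100110)·(10110110011) mod 2 = 0+0+1+1+0+1+0+0+0+1+0 mod 2 = 0
  c[2] = d·G[:,2] = (00111100110)·(10000000000) mod 2 = 0+0+0+0+0+0+0+0+0+0+0 mod 2 = 0
  c[3] = d·G[:,3] = (00111100110)·(01110001111) mod 2 = 0+0+1+1+0+0+0+0+1+1+0 mod 2 = 0
  c[4] = d·G[:,4] = (00111100110)·(01000000000) mod 2 = 0+0+0+0+0+0+0+0+0+0+0 mod 2 = 0
  c[5] = d·G[:,5] = (00111100110)·(00100000000) mod 2 = 0+0+1+0+0+0+0+0+0+0+0 mod 2 = 1
  c[6] = d·G[:,6] = (00111100110)·(00010000000) mod 2 = 0+0+0+1+0+0+0+0+0+0+0 mod 2 = 1
  c[7] = d·G[:,7] = (00111100110)·(00001111111) mod 2 = 0+0+0+0+1+1+0+0+1+1+0 mod 2 = 0
  c[8] = d·G[:,8] = (00111100110)·(00001000000) mod 2 = 0+0+0+0+1+0+0+0+0+0+0 mod 2 = 1
  c[9] = d·G[:,9] = (00111100110)·(00000100000) mod 2 = 0+0+0+0+0+1+0+0+0+0+0 mod 2 = 1
  c[10] = d·G[:,10] = (00111100110)·(00000010000) mod 2 = 0+0+0+0+0+0+0+0+0+0+0 mod 2 = 0
  c[11] = d·G[:,11] = (00111100110)·(00000001000) mod 2 = 0+0+0+0+0+0+0+0+0+0+0 mod 2 = 0
  c[12] = d·G[:,12] = (00111100110)·(00000000100) mod 2 = 0+0+0+0+0+0+0+0+1+0+0 mod 2 = 1
  c[13] = d·G[:,13] = (00111100110)·(00000000010) mod 2 = 0+0+0+0+0+0+0+0+0+1+0 mod 2 = 1
  c[14] = d·G[:,14] = (00111100110)·(00000000001) mod 2 = 0+0+0+0+0+0+0+0+0+0+0 mod 2 = 0
Codeword = 100001101100110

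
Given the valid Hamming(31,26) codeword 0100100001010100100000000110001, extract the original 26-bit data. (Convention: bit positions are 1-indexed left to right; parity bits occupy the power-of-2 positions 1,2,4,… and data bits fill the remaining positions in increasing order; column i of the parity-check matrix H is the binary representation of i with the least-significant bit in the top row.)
Parity bits occupy power-of-2 positions; data bits are at positions {3,5,6,7,9,10,11,12,13,14,15,17,18,19,20,21,22,23,24,25,26,27,28,29,30,31} (1-indexed).
Extract: c[3]=0 c[5]=1 c[6]=0 c[7]=0 c[9]=0 c[10]=1 c[11]=0 c[12]=1 c[13]=0 c[14]=1 c[15]=0 c[17]=1 c[18]=0 c[19]=0 c[20]=0 c[21]=0 c[22]=0 c[23]=0 c[24]=0 c[25]=0 c[26]=1 c[27]=1 c[28]=0 c[29]=0 c[30]=0 c[31]=1
Data = 01000101010100000000110001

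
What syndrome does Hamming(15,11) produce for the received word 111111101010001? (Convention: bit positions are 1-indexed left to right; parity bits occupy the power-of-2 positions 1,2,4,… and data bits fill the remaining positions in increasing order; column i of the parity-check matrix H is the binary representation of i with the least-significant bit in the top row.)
Syndrome s = H · r^T (mod 2), r = 111111101010001:
  s[0] = (101010101010101)·(111111101010001) mod 2 = 1+0+1+0+1+0+1+0+1+0+1+0+0+0+1 mod 2 = 1
  s[1] = (011001100110011)·(111111101010001) mod 2 = 0+1+1+0+0+1+1+0+0+0+1+0+0+0+1 mod 2 = 0
  s[2] = (000111100001111)·(111111101010001) mod 2 = 0+0+0+1+1+1+1+0+0+0+0+0+0+0+1 mod 2 = 1
  s[3] = (000000011111111)·(111111101010001) mod 2 = 0+0+0+0+0+0+0+0+1+0+1+0+0+0+1 mod 2 = 1
Syndrome = 1011
Non-zero syndrome: error at position 13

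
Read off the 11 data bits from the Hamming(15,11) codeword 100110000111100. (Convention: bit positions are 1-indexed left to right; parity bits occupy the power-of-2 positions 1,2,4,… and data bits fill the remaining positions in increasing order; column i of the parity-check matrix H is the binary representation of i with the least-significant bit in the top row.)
Parity bits occupy power-of-2 positions; data bits are at positions {3,5,6,7,9,10,11,12,13,14,15} (1-indexed).
Extract: c[3]=0 c[5]=1 c[6]=0 c[7]=0 c[9]=0 c[10]=1 c[11]=1 c[12]=1 c[13]=1 c[14]=0 c[15]=0
Data = 01000111100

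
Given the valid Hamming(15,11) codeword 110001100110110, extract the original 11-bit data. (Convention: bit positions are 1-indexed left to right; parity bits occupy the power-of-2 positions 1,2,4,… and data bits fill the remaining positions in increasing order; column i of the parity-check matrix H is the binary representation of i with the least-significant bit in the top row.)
Parity bits occupy power-of-2 positions; data bits are at positions {3,5,6,7,9,10,11,12,13,14,15} (1-indexed).
Extract: c[3]=0 c[5]=0 c[6]=1 c[7]=1 c[9]=0 c[10]=1 c[11]=1 c[12]=0 c[13]=1 c[14]=1 c[15]=0
Data = 00110110110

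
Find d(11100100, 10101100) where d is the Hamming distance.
XOR = 01001000, count of 1s = 2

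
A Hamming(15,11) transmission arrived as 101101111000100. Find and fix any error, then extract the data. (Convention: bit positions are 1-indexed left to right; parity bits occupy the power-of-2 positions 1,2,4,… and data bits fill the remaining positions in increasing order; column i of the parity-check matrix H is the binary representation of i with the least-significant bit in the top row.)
Syndrome s = H · r^T (mod 2), r = 101101111000100:
  s[0] = (101010101010101)·(101101111000100) mod 2 = 1+0+1+0+0+0+1+0+1+0+0+0+1+0+0 mod 2 = 1
  s[1] = (011001100110011)·(101101111000100) mod 2 = 0+0+1+0+0+1+1+0+0+0+0+0+0+0+0 mod 2 = 1
  s[2] = (000111100001111)·(101101111000100) mod 2 = 0+0+0+1+0+1+1+0+0+0+0+0+1+0+0 mod 2 = 0
  s[3] = (000000011111111)·(101101111000100) mod 2 = 0+0+0+0+0+0+0+1+1+0+0+0+1+0+0 mod 2 = 1
Syndrome = 1101
Column 11 of H equals this syndrome → error at bit 11 (1-indexed).
Flip bit 11: 101101111000100 → 101101111010100
Extract data bits at positions {3,5,6,7,9,10,11,12,13,14,15}: 10111010100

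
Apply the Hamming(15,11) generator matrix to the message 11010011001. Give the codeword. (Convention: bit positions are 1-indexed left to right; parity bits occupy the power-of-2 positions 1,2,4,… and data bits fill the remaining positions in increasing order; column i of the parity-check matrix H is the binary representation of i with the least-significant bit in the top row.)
Codeword c = d · G (mod 2), d = 11010011001:
  c[0] = d·G[:,0] = (11010011001)·(11011010101) mod 2 = 1+1+0+1+0+0+1+0+0+0+1 mod 2 = 1
  c[1] = d·G[:,1] = (11010011001)·(10110110011) mod 2 = 1+0+0+1+0+0+1+0+0+0+1 mod 2 = 0
  c[2] = d·G[:,2] = (11010011001)·(10000000000) mod 2 = 1+0+0+0+0+0+0+0+0+0+0 mod 2 = 1
  c[3] = d·G[:,3] = (11010011001)·(01110001111) mod 2 = 0+1+0+1+0+0+0+1+0+0+1 mod 2 = 0
  c[4] = d·G[:,4] = (11010011001)·(01000000000) mod 2 = 0+1+0+0+0+0+0+0+0+0+0 mod 2 = 1
  c[5] = d·G[:,5] = (11010011001)·(00100000000) mod 2 = 0+0+0+0+0+0+0+0+0+0+0 mod 2 = 0
  c[6] = d·G[:,6] = (11010011001)·(00010000000) mod 2 = 0+0+0+1+0+0+0+0+0+0+0 mod 2 = 1
  c[7] = d·G[:,7] = (11010011001)·(00001111111) mod 2 = 0+0+0+0+0+0+1+1+0+0+1 mod 2 = 1
  c[8] = d·G[:,8] = (11010011001)·(00001000000) mod 2 = 0+0+0+0+0+0+0+0+0+0+0 mod 2 = 0
  c[9] = d·G[:,9] = (11010011001)·(00000100000) mod 2 = 0+0+0+0+0+0+0+0+0+0+0 mod 2 = 0
  c[10] = d·G[:,10] = (11010011001)·(00000010000) mod 2 = 0+0+0+0+0+0+1+0+0+0+0 mod 2 = 1
  c[11] = d·G[:,11] = (11010011001)·(00000001000) mod 2 = 0+0+0+0+0+0+0+1+0+0+0 mod 2 = 1
  c[12] = d·G[:,12] = (11010011001)·(00000000100) mod 2 = 0+0+0+0+0+0+0+0+0+0+0 mod 2 = 0
  c[13] = d·G[:,13] = (11010011001)·(00000000010) mod 2 = 0+0+0+0+0+0+0+0+0+0+0 mod 2 = 0
  c[14] = d·G[:,14] = (11010011001)·(00000000001) mod 2 = 0+0+0+0+0+0+0+0+0+0+1 mod 2 = 1
Codeword = 101010110011001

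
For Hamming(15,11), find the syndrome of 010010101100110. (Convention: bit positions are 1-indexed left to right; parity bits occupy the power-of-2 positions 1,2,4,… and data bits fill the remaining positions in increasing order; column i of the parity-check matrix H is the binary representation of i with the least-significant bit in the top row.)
Syndrome s = H · r^T (mod 2), r = 010010101100110:
  s[0] = (101010101010101)·(010010101100110) mod 2 = 0+0+0+0+1+0+1+0+1+0+0+0+1+0+0 mod 2 = 0
  s[1] = (011001100110011)·(010010101100110) mod 2 = 0+1+0+0+0+0+1+0+0+1+0+0+0+1+0 mod 2 = 0
  s[2] = (000111100001111)·(010010101100110) mod 2 = 0+0+0+0+1+0+1+0+0+0+0+0+1+1+0 mod 2 = 0
  s[3] = (000000011111111)·(010010101100110) mod 2 = 0+0+0+0+0+0+0+0+1+1+0+0+1+1+0 mod 2 = 0
Syndrome = 0000
s = 0: no error detected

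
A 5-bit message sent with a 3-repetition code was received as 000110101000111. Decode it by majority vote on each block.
Split into 3-bit blocks and majority-vote each:
  block 1 = 000: 0 ones, 3 zeros → 0
  block 2 = 110: 2 ones, 1 zeros → 1
  block 3 = 101: 2 ones, 1 zeros → 1
  block 4 = 000: 0 ones, 3 zeros → 0
  block 5 = 111: 3 ones, 0 zeros → 1
Decoded = 01101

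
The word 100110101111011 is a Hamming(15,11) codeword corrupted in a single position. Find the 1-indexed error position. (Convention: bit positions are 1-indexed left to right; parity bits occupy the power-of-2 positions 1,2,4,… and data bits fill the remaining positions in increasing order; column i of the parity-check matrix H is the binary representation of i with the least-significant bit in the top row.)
Syndrome s = H · r^T (mod 2), r = 100110101111011:
  s[0] = (101010101010101)·(100110101111011) mod 2 = 1+0+0+0+1+0+1+0+1+0+1+0+0+0+1 mod 2 = 0
  s[1] = (011001100110011)·(100110101111011) mod 2 = 0+0+0+0+0+0+1+0+0+1+1+0+0+1+1 mod 2 = 1
  s[2] = (000111100001111)·(100110101111011) mod 2 = 0+0+0+1+1+0+1+0+0+0+0+1+0+1+1 mod 2 = 0
  s[3] = (000000011111111)·(100110101111011) mod 2 = 0+0+0+0+0+0+0+0+1+1+1+1+0+1+1 mod 2 = 0
Syndrome = 0100
Column i of H is the binary representation of i, so the syndrome is the binary index of the flipped bit.
Read s = 0100 with s[0] as LSB: 0·2^0 + 1·2^1 + 0·2^2 + 0·2^3 = 2.
Error is at bit position 2.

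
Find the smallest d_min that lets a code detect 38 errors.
Detecting e errors requires d_min ≥ e + 1 = 38 + 1 = 39.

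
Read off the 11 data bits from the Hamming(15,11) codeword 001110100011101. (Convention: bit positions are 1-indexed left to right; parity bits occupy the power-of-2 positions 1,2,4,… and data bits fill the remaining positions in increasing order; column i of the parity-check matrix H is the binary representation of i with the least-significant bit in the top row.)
Parity bits occupy power-of-2 positions; data bits are at positions {3,5,6,7,9,10,11,12,13,14,15} (1-indexed).
Extract: c[3]=1 c[5]=1 c[6]=0 c[7]=1 c[9]=0 c[10]=0 c[11]=1 c[12]=1 c[13]=1 c[14]=0 c[15]=1
Data = 11010011101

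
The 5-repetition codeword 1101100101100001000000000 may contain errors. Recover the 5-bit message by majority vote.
Split into 5-bit blocks and majority-vote each:
  block 1 = 11011: 4 ones, 1 zeros → 1
  block 2 = 00101: 2 ones, 3 zeros → 0
  block 3 = 10000: 1 ones, 4 zeros → 0
  block 4 = 10000: 1 ones, 4 zeros → 0
  block 5 = 00000: 0 ones, 5 zeros → 0
Decoded = 10000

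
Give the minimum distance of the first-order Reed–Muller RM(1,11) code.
d_min = 1024 (RM(1,11) has length 2048 and minimum distance 2^(m−1) = 1024).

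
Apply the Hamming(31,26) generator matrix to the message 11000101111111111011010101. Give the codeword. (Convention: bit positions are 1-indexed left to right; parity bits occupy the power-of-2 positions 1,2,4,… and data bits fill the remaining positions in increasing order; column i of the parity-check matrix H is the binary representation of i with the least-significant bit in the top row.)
Codeword c = d · G (mod 2), d = 11000101111111111011010101:
  c[0] = d·G[:,0] = (11000101111111111011010101)·(11011010101101010101010101) mod 2 = 1+1+0+0+0+0+0+0+1+0+1+1+0+1+0+1+0+0+0+1+0+1+0+1+0+1 mod 2 = 1
  c[1] = d·G[:,1] = (11000101111111111011010101)·(10110110011011001100110011) mod 2 = 1+0+0+0+0+1+0+0+0+1+1+0+1+1+0+0+1+0+0+0+0+1+0+0+0+1 mod 2 = 1
  c[2] = d·G[:,2] = (11000101111111111011010101)·(10000000000000000000000000) mod 2 = 1+0+0+0+0+0+0+0+0+0+0+0+0+0+0+0+0+0+0+0+0+0+0+0+0+0 mod 2 = 1
  c[3] = d·G[:,3] = (11000101111111111011010101)·(01110001111000111100001111) mod 2 = 0+1+0+0+0+0+0+1+1+1+1+0+0+0+1+1+1+0+0+0+0+0+0+1+0+1 mod 2 = 0
  c[4] = d·G[:,4] = (11000101111111111011010101)·(01000000000000000000000000) mod 2 = 0+1+0+0+0+0+0+0+0+0+0+0+0+0+0+0+0+0+0+0+0+0+0+0+0+0 mod 2 = 1
  c[5] = d·G[:,5] = (11000101111111111011010101)·(00100000000000000000000000) mod 2 = 0+0+0+0+0+0+0+0+0+0+0+0+0+0+0+0+0+0+0+0+0+0+0+0+0+0 mod 2 = 0
  c[6] = d·G[:,6] = (11000101111111111011010101)·(00010000000000000000000000) mod 2 = 0+0+0+0+0+0+0+0+0+0+0+0+0+0+0+0+0+0+0+0+0+0+0+0+0+0 mod 2 = 0
  c[7] = d·G[:,7] = (11000101111111111011010101)·(00001111111000000011111111) mod 2 = 0+0+0+0+0+1+0+1+1+1+1+0+0+0+0+0+0+0+1+1+0+1+0+1+0+1 mod 2 = 0
  c[8] = d·G[:,8] = (11000101111111111011010101)·(00001000000000000000000000) mod 2 = 0+0+0+0+0+0+0+0+0+0+0+0+0+0+0+0+0+0+0+0+0+0+0+0+0+0 mod 2 = 0
  c[9] = d·G[:,9] = (11000101111111111011010101)·(00000100000000000000000000) mod 2 = 0+0+0+0+0+1+0+0+0+0+0+0+0+0+0+0+0+0+0+0+0+0+0+0+0+0 mod 2 = 1
  c[10] = d·G[:,10] = (11000101111111111011010101)·(00000010000000000000000000) mod 2 = 0+0+0+0+0+0+0+0+0+0+0+0+0+0+0+0+0+0+0+0+0+0+0+0+0+0 mod 2 = 0
  c[11] = d·G[:,11] = (11000101111111111011010101)·(00000001000000000000000000) mod 2 = 0+0+0+0+0+0+0+1+0+0+0+0+0+0+0+0+0+0+0+0+0+0+0+0+0+0 mod 2 = 1
  c[12] = d·G[:,12] = (11000101111111111011010101)·(00000000100000000000000000) mod 2 = 0+0+0+0+0+0+0+0+1+0+0+0+0+0+0+0+0+0+0+0+0+0+0+0+0+0 mod 2 = 1
  c[13] = d·G[:,13] = (11000101111111111011010101)·(00000000010000000000000000) mod 2 = 0+0+0+0+0+0+0+0+0+1+0+0+0+0+0+0+0+0+0+0+0+0+0+0+0+0 mod 2 = 1
  c[14] = d·G[:,14] = (11000101111111111011010101)·(00000000001000000000000000) mod 2 = 0+0+0+0+0+0+0+0+0+0+1+0+0+0+0+0+0+0+0+0+0+0+0+0+0+0 mod 2 = 1
  c[15] = d·G[:,15] = (11000101111111111011010101)·(00000000000111111111111111) mod 2 = 0+0+0+0+0+0+0+0+0+0+0+1+1+1+1+1+1+0+1+1+0+1+0+1+0+1 mod 2 = 1
  c[16] = d·G[:,16] = (11000101111111111011010101)·(00000000000100000000000000) mod 2 = 0+0+0+0+0+0+0+0+0+0+0+1+0+0+0+0+0+0+0+0+0+0+0+0+0+0 mod 2 = 1
  c[17] = d·G[:,17] = (11000101111111111011010101)·(00000000000010000000000000) mod 2 = 0+0+0+0+0+0+0+0+0+0+0+0+1+0+0+0+0+0+0+0+0+0+0+0+0+0 mod 2 = 1
  c[18] = d·G[:,18] = (11000101111111111011010101)·(00000000000001000000000000) mod 2 = 0+0+0+0+0+0+0+0+0+0+0+0+0+1+0+0+0+0+0+0+0+0+0+0+0+0 mod 2 = 1
  c[19] = d·G[:,19] = (11000101111111111011010101)·(00000000000000100000000000) mod 2 = 0+0+0+0+0+0+0+0+0+0+0+0+0+0+1+0+0+0+0+0+0+0+0+0+0+0 mod 2 = 1
  c[20] = d·G[:,20] = (11000101111111111011010101)·(00000000000000010000000000) mod 2 = 0+0+0+0+0+0+0+0+0+0+0+0+0+0+0+1+0+0+0+0+0+0+0+0+0+0 mod 2 = 1
  c[21] = d·G[:,21] = (11000101111111111011010101)·(00000000000000001000000000) mod 2 = 0+0+0+0+0+0+0+0+0+0+0+0+0+0+0+0+1+0+0+0+0+0+0+0+0+0 mod 2 = 1
  c[22] = d·G[:,22] = (11000101111111111011010101)·(00000000000000000100000000) mod 2 = 0+0+0+0+0+0+0+0+0+0+0+0+0+0+0+0+0+0+0+0+0+0+0+0+0+0 mod 2 = 0
  c[23] = d·G[:,23] = (11000101111111111011010101)·(00000000000000000010000000) mod 2 = 0+0+0+0+0+0+0+0+0+0+0+0+0+0+0+0+0+0+1+0+0+0+0+0+0+0 mod 2 = 1
  c[24] = d·G[:,24] = (11000101111111111011010101)·(00000000000000000001000000) mod 2 = 0+0+0+0+0+0+0+0+0+0+0+0+0+0+0+0+0+0+0+1+0+0+0+0+0+0 mod 2 = 1
  c[25] = d·G[:,25] = (11000101111111111011010101)·(00000000000000000000100000) mod 2 = 0+0+0+0+0+0+0+0+0+0+0+0+0+0+0+0+0+0+0+0+0+0+0+0+0+0 mod 2 = 0
  c[26] = d·G[:,26] = (11000101111111111011010101)·(00000000000000000000010000) mod 2 = 0+0+0+0+0+0+0+0+0+0+0+0+0+0+0+0+0+0+0+0+0+1+0+0+0+0 mod 2 = 1
  c[27] = d·G[:,27] = (11000101111111111011010101)·(00000000000000000000001000) mod 2 = 0+0+0+0+0+0+0+0+0+0+0+0+0+0+0+0+0+0+0+0+0+0+0+0+0+0 mod 2 = 0
  c[28] = d·G[:,28] = (11000101111111111011010101)·(00000000000000000000000100) mod 2 = 0+0+0+0+0+0+0+0+0+0+0+0+0+0+0+0+0+0+0+0+0+0+0+1+0+0 mod 2 = 1
  c[29] = d·G[:,29] = (11000101111111111011010101)·(00000000000000000000000010) mod 2 = 0+0+0+0+0+0+0+0+0+0+0+0+0+0+0+0+0+0+0+0+0+0+0+0+0+0 mod 2 = 0
  c[30] = d·G[:,30] = (11000101111111111011010101)·(00000000000000000000000001) mod 2 = 0+0+0+0+0+0+0+0+0+0+0+0+0+0+0+0+0+0+0+0+0+0+0+0+0+1 mod 2 = 1
Codeword = 1110100001011111111111011010101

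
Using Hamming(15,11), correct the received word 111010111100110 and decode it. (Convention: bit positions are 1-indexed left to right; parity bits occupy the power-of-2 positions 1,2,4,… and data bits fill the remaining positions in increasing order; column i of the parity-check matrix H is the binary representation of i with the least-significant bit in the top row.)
Syndrome s = H · r^T (mod 2), r = 111010111100110:
  s[0] = (101010101010101)·(111010111100110) mod 2 = 1+0+1+0+1+0+1+0+1+0+0+0+1+0+0 mod 2 = 0
  s[1] = (011001100110011)·(111010111100110) mod 2 = 0+1+1+0+0+0+1+0+0+1+0+0+0+1+0 mod 2 = 1
  s[2] = (000111100001111)·(111010111100110) mod 2 = 0+0+0+0+1+0+1+0+0+0+0+0+1+1+0 mod 2 = 0
  s[3] = (000000011111111)·(111010111100110) mod 2 = 0+0+0+0+0+0+0+1+1+1+0+0+1+1+0 mod 2 = 1
Syndrome = 0101
Column 10 of H equals this syndrome → error at bit 10 (1-indexed).
Flip bit 10: 111010111100110 → 111010111000110
Extract data bits at positions {3,5,6,7,9,10,11,12,13,14,15}: 11011000110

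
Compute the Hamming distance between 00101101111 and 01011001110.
XOR = 01110100001, count of 1s = 5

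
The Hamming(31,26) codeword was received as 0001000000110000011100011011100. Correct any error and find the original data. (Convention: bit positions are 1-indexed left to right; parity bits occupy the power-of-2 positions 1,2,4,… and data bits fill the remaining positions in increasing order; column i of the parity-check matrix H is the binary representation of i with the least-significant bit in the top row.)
Syndrome s = H · r^T (mod 2), r = 0001000000110000011100011011100:
  s[0] = (1010101010101010101010101010101)·(0001000000110000011100011011100) mod 2 = 0+0+0+0+0+0+0+0+0+0+1+0+0+0+0+0+0+0+1+0+0+0+0+0+1+0+1+0+1+0+0 mod 2 = 1
  s[1] = (0110011001100110011001100110011)·(0001000000110000011100011011100) mod 2 = 0+0+0+0+0+0+0+0+0+0+1+0+0+0+0+0+0+1+1+0+0+0+0+0+0+0+1+0+0+0+0 mod 2 = 0
  s[2] = (0001111000011110000111100001111)·(0001000000110000011100011011100) mod 2 = 0+0+0+1+0+0+0+0+0+0+0+1+0+0+0+0+0+0+0+1+0+0+0+0+0+0+0+1+1+0+0 mod 2 = 1
  s[3] = (0000000111111110000000011111111)·(0001000000110000011100011011100) mod 2 = 0+0+0+0+0+0+0+0+0+0+1+1+0+0+0+0+0+0+0+0+0+0+0+1+1+0+1+1+1+0+0 mod 2 = 1
  s[4] = (0000000000000001111111111111111)·(0001000000110000011100011011100) mod 2 = 0+0+0+0+0+0+0+0+0+0+0+0+0+0+0+0+0+1+1+1+0+0+0+1+1+0+1+1+1+0+0 mod 2 = 0
Syndrome = 10110
Column 13 of H equals this syndrome → error at bit 13 (1-indexed).
Flip bit 13: 0001000000110000011100011011100 → 0001000000111000011100011011100
Extract data bits at positions {3,5,6,7,9,10,11,12,13,14,15,17,18,19,20,21,22,23,24,25,26,27,28,29,30,31}: 00000011100011100011011100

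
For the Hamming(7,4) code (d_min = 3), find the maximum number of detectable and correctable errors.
Detection only: up to d_min − 1 = 2 errors.
Correction: up to ⌊(d_min − 1)/2⌋ = ⌊2/2⌋ = 1 errors.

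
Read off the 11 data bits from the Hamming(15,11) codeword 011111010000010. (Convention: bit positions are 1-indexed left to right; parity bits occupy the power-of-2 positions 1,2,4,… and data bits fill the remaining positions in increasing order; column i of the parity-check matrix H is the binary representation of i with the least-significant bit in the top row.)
Parity bits occupy power-of-2 positions; data bits are at positions {3,5,6,7,9,10,11,12,13,14,15} (1-indexed).
Extract: c[3]=1 c[5]=1 c[6]=1 c[7]=0 c[9]=0 c[10]=0 c[11]=0 c[12]=0 c[13]=0 c[14]=1 c[15]=0
Data = 11100000010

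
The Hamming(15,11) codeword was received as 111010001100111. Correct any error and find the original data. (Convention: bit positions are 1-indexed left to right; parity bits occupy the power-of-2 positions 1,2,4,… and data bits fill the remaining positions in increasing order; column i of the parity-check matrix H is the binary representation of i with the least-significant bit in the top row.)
Syndrome s = H · r^T (mod 2), r = 111010001100111:
  s[0] = (101010101010101)·(111010001100111) mod 2 = 1+0+1+0+1+0+0+0+1+0+0+0+1+0+1 mod 2 = 0
  s[1] = (011001100110011)·(111010001100111) mod 2 = 0+1+1+0+0+0+0+0+0+1+0+0+0+1+1 mod 2 = 1
  s[2] = (000111100001111)·(111010001100111) mod 2 = 0+0+0+0+1+0+0+0+0+0+0+0+1+1+1 mod 2 = 0
  s[3] = (000000011111111)·(111010001100111) mod 2 = 0+0+0+0+0+0+0+0+1+1+0+0+1+1+1 mod 2 = 1
Syndrome = 0101
Column 10 of H equals this syndrome → error at bit 10 (1-indexed).
Flip bit 10: 111010001100111 → 111010001000111
Extract data bits at positions {3,5,6,7,9,10,11,12,13,14,15}: 11001000111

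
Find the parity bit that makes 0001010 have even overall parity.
Sum of data bits: 0+0+0+1+0+1+0 = 2.
2 mod 2 = 0, so parity bit = 0.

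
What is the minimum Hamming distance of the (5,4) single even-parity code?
d_min = 2 (flipping one data bit also flips the parity bit, so the two closest codewords differ in exactly 2 positions).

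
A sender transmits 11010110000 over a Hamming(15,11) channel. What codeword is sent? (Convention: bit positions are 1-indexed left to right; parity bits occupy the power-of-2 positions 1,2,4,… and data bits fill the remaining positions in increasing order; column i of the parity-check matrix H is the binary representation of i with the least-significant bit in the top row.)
Codeword c = d · G (mod 2), d = 11010110000:
  c[0] = d·G[:,0] = (11010110000)·(11011010101) mod 2 = 1+1+0+1+0+0+1+0+0+0+0 mod 2 = 0
  c[1] = d·G[:,1] = (11010110000)·(10110110011) mod 2 = 1+0+0+1+0+1+1+0+0+0+0 mod 2 = 0
  c[2] = d·G[:,2] = (11010110000)·(10000000000) mod 2 = 1+0+0+0+0+0+0+0+0+0+0 mod 2 = 1
  c[3] = d·G[:,3] = (11010110000)·(01110001111) mod 2 = 0+1+0+1+0+0+0+0+0+0+0 mod 2 = 0
  c[4] = d·G[:,4] = (11010110000)·(01000000000) mod 2 = 0+1+0+0+0+0+0+0+0+0+0 mod 2 = 1
  c[5] = d·G[:,5] = (11010110000)·(00100000000) mod 2 = 0+0+0+0+0+0+0+0+0+0+0 mod 2 = 0
  c[6] = d·G[:,6] = (11010110000)·(00010000000) mod 2 = 0+0+0+1+0+0+0+0+0+0+0 mod 2 = 1
  c[7] = d·G[:,7] = (11010110000)·(00001111111) mod 2 = 0+0+0+0+0+1+1+0+0+0+0 mod 2 = 0
  c[8] = d·G[:,8] = (11010110000)·(00001000000) mod 2 = 0+0+0+0+0+0+0+0+0+0+0 mod 2 = 0
  c[9] = d·G[:,9] = (11010110000)·(00000100000) mod 2 = 0+0+0+0+0+1+0+0+0+0+0 mod 2 = 1
  c[10] = d·G[:,10] = (11010110000)·(00000010000) mod 2 = 0+0+0+0+0+0+1+0+0+0+0 mod 2 = 1
  c[11] = d·G[:,11] = (11010110000)·(00000001000) mod 2 = 0+0+0+0+0+0+0+0+0+0+0 mod 2 = 0
  c[12] = d·G[:,12] = (11010110000)·(00000000100) mod 2 = 0+0+0+0+0+0+0+0+0+0+0 mod 2 = 0
  c[13] = d·G[:,13] = (11010110000)·(00000000010) mod 2 = 0+0+0+0+0+0+0+0+0+0+0 mod 2 = 0
  c[14] = d·G[:,14] = (11010110000)·(00000000001) mod 2 = 0+0+0+0+0+0+0+0+0+0+0 mod 2 = 0
Codeword = 001010100110000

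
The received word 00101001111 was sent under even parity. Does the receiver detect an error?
Sum of received bits: 0+0+1+0+1+0+0+1+1+1+1 = 6; 6 mod 2 = 0. Result is 0 → no error detected.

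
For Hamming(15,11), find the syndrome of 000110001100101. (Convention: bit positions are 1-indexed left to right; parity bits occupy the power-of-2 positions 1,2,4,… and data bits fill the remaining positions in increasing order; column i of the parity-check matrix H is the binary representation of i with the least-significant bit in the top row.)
Syndrome s = H · r^T (mod 2), r = 000110001100101:
  s[0] = (101010101010101)·(000110001100101) mod 2 = 0+0+0+0+1+0+0+0+1+0+0+0+1+0+1 mod 2 = 0
  s[1] = (011001100110011)·(000110001100101) mod 2 = 0+0+0+0+0+0+0+0+0+1+0+0+0+0+1 mod 2 = 0
  s[2] = (000111100001111)·(000110001100101) mod 2 = 0+0+0+1+1+0+0+0+0+0+0+0+1+0+1 mod 2 = 0
  s[3] = (000000011111111)·(000110001100101) mod 2 = 0+0+0+0+0+0+0+0+1+1+0+0+1+0+1 mod 2 = 0
Syndrome = 0000
s = 0: no error detected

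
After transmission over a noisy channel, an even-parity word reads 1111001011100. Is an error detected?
Sum of received bits: 1+1+1+1+0+0+1+0+1+1+1+0+0 = 8; 8 mod 2 = 0. Result is 0 → no error detected.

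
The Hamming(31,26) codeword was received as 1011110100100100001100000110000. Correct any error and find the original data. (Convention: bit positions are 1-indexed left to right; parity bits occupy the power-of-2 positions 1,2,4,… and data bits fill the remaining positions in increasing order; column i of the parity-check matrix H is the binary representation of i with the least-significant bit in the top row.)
Syndrome s = H · r^T (mod 2), r = 1011110100100100001100000110000:
  s[0] = (1010101010101010101010101010101)·(1011110100100100001100000110000) mod 2 = 1+0+1+0+1+0+0+0+0+0+1+0+0+0+0+0+0+0+1+0+0+0+0+0+0+0+1+0+0+0+0 mod 2 = 0
  s[1] = (0110011001100110011001100110011)·(1011110100100100001100000110000) mod 2 = 0+0+1+0+0+1+0+0+0+0+1+0+0+1+0+0+0+0+1+0+0+0+0+0+0+1+1+0+0+0+0 mod 2 = 1
  s[2] = (0001111000011110000111100001111)·(1011110100100100001100000110000) mod 2 = 0+0+0+1+1+1+0+0+0+0+0+0+0+1+0+0+0+0+0+1+0+0+0+0+0+0+0+0+0+0+0 mod 2 = 1
  s[3] = (0000000111111110000000011111111)·(1011110100100100001100000110000) mod 2 = 0+0+0+0+0+0+0+1+0+0+1+0+0+1+0+0+0+0+0+0+0+0+0+0+0+1+1+0+0+0+0 mod 2 = 1
  s[4] = (0000000000000001111111111111111)·(1011110100100100001100000110000) mod 2 = 0+0+0+0+0+0+0+0+0+0+0+0+0+0+0+0+0+0+1+1+0+0+0+0+0+1+1+0+0+0+0 mod 2 = 0
Syndrome = 01110
Column 14 of H equals this syndrome → error at bit 14 (1-indexed).
Flip bit 14: 1011110100100100001100000110000 → 1011110100100000001100000110000
Extract data bits at positions {3,5,6,7,9,10,11,12,13,14,15,17,18,19,20,21,22,23,24,25,26,27,28,29,30,31}: 11100010000001100000110000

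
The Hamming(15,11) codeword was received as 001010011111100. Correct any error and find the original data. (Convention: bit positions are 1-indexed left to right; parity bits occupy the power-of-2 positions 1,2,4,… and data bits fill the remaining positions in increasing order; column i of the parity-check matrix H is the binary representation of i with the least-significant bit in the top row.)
Syndrome s = H · r^T (mod 2), r = 001010011111100:
  s[0] = (101010101010101)·(001010011111100) mod 2 = 0+0+1+0+1+0+0+0+1+0+1+0+1+0+0 mod 2 = 1
  s[1] = (011001100110011)·(001010011111100) mod 2 = 0+0+1+0+0+0+0+0+0+1+1+0+0+0+0 mod 2 = 1
  s[2] = (000111100001111)·(001010011111100) mod 2 = 0+0+0+0+1+0+0+0+0+0+0+1+1+0+0 mod 2 = 1
  s[3] = (000000011111111)·(001010011111100) mod 2 = 0+0+0+0+0+0+0+1+1+1+1+1+1+0+0 mod 2 = 0
Syndrome = 1110
Column 7 of H equals this syndrome → error at bit 7 (1-indexed).
Flip bit 7: 001010011111100 → 001010111111100
Extract data bits at positions {3,5,6,7,9,10,11,12,13,14,15}: 11011111100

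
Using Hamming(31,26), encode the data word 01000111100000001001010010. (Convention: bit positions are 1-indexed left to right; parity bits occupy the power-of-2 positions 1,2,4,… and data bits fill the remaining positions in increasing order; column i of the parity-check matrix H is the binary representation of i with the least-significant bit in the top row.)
Codeword c = d · G (mod 2), d = 01000111100000001001010010:
  c[0] = d·G[:,0] = (01000111100000001001010010)·(11011010101101010101010101) mod 2 = 0+1+0+0+0+0+1+0+1+0+0+0+0+0+0+0+0+0+0+1+0+1+0+0+0+0 mod 2 = 1
  c[1] = d·G[:,1] = (01000111100000001001010010)·(10110110011011001100110011) mod 2 = 0+0+0+0+0+1+1+0+0+0+0+0+0+0+0+0+1+0+0+0+0+1+0+0+1+0 mod 2 = 1
  c[2] = d·G[:,2] = (01000111100000001001010010)·(10000000000000000000000000) mod 2 = 0+0+0+0+0+0+0+0+0+0+0+0+0+0+0+0+0+0+0+0+0+0+0+0+0+0 mod 2 = 0
  c[3] = d·G[:,3] = (01000111100000001001010010)·(01110001111000111100001111) mod 2 = 0+1+0+0+0+0+0+1+1+0+0+0+0+0+0+0+1+0+0+0+0+0+0+0+1+0 mod 2 = 1
  c[4] = d·G[:,4] = (01000111100000001001010010)·(01000000000000000000000000) mod 2 = 0+1+0+0+0+0+0+0+0+0+0+0+0+0+0+0+0+0+0+0+0+0+0+0+0+0 mod 2 = 1
  c[5] = d·G[:,5] = (01000111100000001001010010)·(00100000000000000000000000) mod 2 = 0+0+0+0+0+0+0+0+0+0+0+0+0+0+0+0+0+0+0+0+0+0+0+0+0+0 mod 2 = 0
  c[6] = d·G[:,6] = (01000111100000001001010010)·(00010000000000000000000000) mod 2 = 0+0+0+0+0+0+0+0+0+0+0+0+0+0+0+0+0+0+0+0+0+0+0+0+0+0 mod 2 = 0
  c[7] = d·G[:,7] = (01000111100000001001010010)·(00001111111000000011111111) mod 2 = 0+0+0+0+0+1+1+1+1+0+0+0+0+0+0+0+0+0+0+1+0+1+0+0+1+0 mod 2 = 1
  c[8] = d·G[:,8] = (01000111100000001001010010)·(00001000000000000000000000) mod 2 = 0+0+0+0+0+0+0+0+0+0+0+0+0+0+0+0+0+0+0+0+0+0+0+0+0+0 mod 2 = 0
  c[9] = d·G[:,9] = (01000111100000001001010010)·(00000100000000000000000000) mod 2 = 0+0+0+0+0+1+0+0+0+0+0+0+0+0+0+0+0+0+0+0+0+0+0+0+0+0 mod 2 = 1
  c[10] = d·G[:,10] = (01000111100000001001010010)·(00000010000000000000000000) mod 2 = 0+0+0+0+0+0+1+0+0+0+0+0+0+0+0+0+0+0+0+0+0+0+0+0+0+0 mod 2 = 1
  c[11] = d·G[:,11] = (01000111100000001001010010)·(00000001000000000000000000) mod 2 = 0+0+0+0+0+0+0+1+0+0+0+0+0+0+0+0+0+0+0+0+0+0+0+0+0+0 mod 2 = 1
  c[12] = d·G[:,12] = (01000111100000001001010010)·(00000000100000000000000000) mod 2 = 0+0+0+0+0+0+0+0+1+0+0+0+0+0+0+0+0+0+0+0+0+0+0+0+0+0 mod 2 = 1
  c[13] = d·G[:,13] = (01000111100000001001010010)·(00000000010000000000000000) mod 2 = 0+0+0+0+0+0+0+0+0+0+0+0+0+0+0+0+0+0+0+0+0+0+0+0+0+0 mod 2 = 0
  c[14] = d·G[:,14] = (01000111100000001001010010)·(00000000001000000000000000) mod 2 = 0+0+0+0+0+0+0+0+0+0+0+0+0+0+0+0+0+0+0+0+0+0+0+0+0+0 mod 2 = 0
  c[15] = d·G[:,15] = (01000111100000001001010010)·(00000000000111111111111111) mod 2 = 0+0+0+0+0+0+0+0+0+0+0+0+0+0+0+0+1+0+0+1+0+1+0+0+1+0 mod 2 = 0
  c[16] = d·G[:,16] = (01000111100000001001010010)·(00000000000100000000000000) mod 2 = 0+0+0+0+0+0+0+0+0+0+0+0+0+0+0+0+0+0+0+0+0+0+0+0+0+0 mod 2 = 0
  c[17] = d·G[:,17] = (01000111100000001001010010)·(00000000000010000000000000) mod 2 = 0+0+0+0+0+0+0+0+0+0+0+0+0+0+0+0+0+0+0+0+0+0+0+0+0+0 mod 2 = 0
  c[18] = d·G[:,18] = (01000111100000001001010010)·(00000000000001000000000000) mod 2 = 0+0+0+0+0+0+0+0+0+0+0+0+0+0+0+0+0+0+0+0+0+0+0+0+0+0 mod 2 = 0
  c[19] = d·G[:,19] = (01000111100000001001010010)·(00000000000000100000000000) mod 2 = 0+0+0+0+0+0+0+0+0+0+0+0+0+0+0+0+0+0+0+0+0+0+0+0+0+0 mod 2 = 0
  c[20] = d·G[:,20] = (01000111100000001001010010)·(00000000000000010000000000) mod 2 = 0+0+0+0+0+0+0+0+0+0+0+0+0+0+0+0+0+0+0+0+0+0+0+0+0+0 mod 2 = 0
  c[21] = d·G[:,21] = (01000111100000001001010010)·(00000000000000001000000000) mod 2 = 0+0+0+0+0+0+0+0+0+0+0+0+0+0+0+0+1+0+0+0+0+0+0+0+0+0 mod 2 = 1
  c[22] = d·G[:,22] = (01000111100000001001010010)·(00000000000000000100000000) mod 2 = 0+0+0+0+0+0+0+0+0+0+0+0+0+0+0+0+0+0+0+0+0+0+0+0+0+0 mod 2 = 0
  c[23] = d·G[:,23] = (01000111100000001001010010)·(00000000000000000010000000) mod 2 = 0+0+0+0+0+0+0+0+0+0+0+0+0+0+0+0+0+0+0+0+0+0+0+0+0+0 mod 2 = 0
  c[24] = d·G[:,24] = (01000111100000001001010010)·(00000000000000000001000000) mod 2 = 0+0+0+0+0+0+0+0+0+0+0+0+0+0+0+0+0+0+0+1+0+0+0+0+0+0 mod 2 = 1
  c[25] = d·G[:,25] = (01000111100000001001010010)·(00000000000000000000100000) mod 2 = 0+0+0+0+0+0+0+0+0+0+0+0+0+0+0+0+0+0+0+0+0+0+0+0+0+0 mod 2 = 0
  c[26] = d·G[:,26] = (01000111100000001001010010)·(00000000000000000000010000) mod 2 = 0+0+0+0+0+0+0+0+0+0+0+0+0+0+0+0+0+0+0+0+0+1+0+0+0+0 mod 2 = 1
  c[27] = d·G[:,27] = (01000111100000001001010010)·(00000000000000000000001000) mod 2 = 0+0+0+0+0+0+0+0+0+0+0+0+0+0+0+0+0+0+0+0+0+0+0+0+0+0 mod 2 = 0
  c[28] = d·G[:,28] = (01000111100000001001010010)·(00000000000000000000000100) mod 2 = 0+0+0+0+0+0+0+0+0+0+0+0+0+0+0+0+0+0+0+0+0+0+0+0+0+0 mod 2 = 0
  c[29] = d·G[:,29] = (01000111100000001001010010)·(00000000000000000000000010) mod 2 = 0+0+0+0+0+0+0+0+0+0+0+0+0+0+0+0+0+0+0+0+0+0+0+0+1+0 mod 2 = 1
  c[30] = d·G[:,30] = (01000111100000001001010010)·(00000000000000000000000001) mod 2 = 0+0+0+0+0+0+0+0+0+0+0+0+0+0+0+0+0+0+0+0+0+0+0+0+0+0 mod 2 = 0
Codeword = 1101100101111000000001001010010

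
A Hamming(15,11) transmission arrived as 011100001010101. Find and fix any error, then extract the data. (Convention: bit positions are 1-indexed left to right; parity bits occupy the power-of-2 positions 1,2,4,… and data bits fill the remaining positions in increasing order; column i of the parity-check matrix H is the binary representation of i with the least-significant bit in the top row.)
Syndrome s = H · r^T (mod 2), r = 011100001010101:
  s[0] = (101010101010101)·(011100001010101) mod 2 = 0+0+1+0+0+0+0+0+1+0+1+0+1+0+1 mod 2 = 1
  s[1] = (011001100110011)·(011100001010101) mod 2 = 0+1+1+0+0+0+0+0+0+0+1+0+0+0+1 mod 2 = 0
  s[2] = (000111100001111)·(011100001010101) mod 2 = 0+0+0+1+0+0+0+0+0+0+0+0+1+0+1 mod 2 = 1
  s[3] = (000000011111111)·(011100001010101) mod 2 = 0+0+0+0+0+0+0+0+1+0+1+0+1+0+1 mod 2 = 0
Syndrome = 1010
Column 5 of H equals this syndrome → error at bit 5 (1-indexed).
Flip bit 5: 011100001010101 → 011110001010101
Extract data bits at positions {3,5,6,7,9,10,11,12,13,14,15}: 11001010101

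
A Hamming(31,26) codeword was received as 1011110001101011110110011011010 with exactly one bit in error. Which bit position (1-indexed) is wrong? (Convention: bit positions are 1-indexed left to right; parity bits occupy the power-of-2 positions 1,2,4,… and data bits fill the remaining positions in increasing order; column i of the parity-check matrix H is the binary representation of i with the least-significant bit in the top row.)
Syndrome s = H · r^T (mod 2), r = 1011110001101011110110011011010:
  s[0] = (1010101010101010101010101010101)·(1011110001101011110110011011010) mod 2 = 1+0+1+0+1+0+0+0+0+0+1+0+1+0+1+0+1+0+0+0+1+0+0+0+1+0+1+0+0+0+0 mod 2 = 0
  s[1] = (0110011001100110011001100110011)·(1011110001101011110110011011010) mod 2 = 0+0+1+0+0+1+0+0+0+1+1+0+0+0+1+0+0+1+0+0+0+0+0+0+0+0+1+0+0+1+0 mod 2 = 0
  s[2] = (0001111000011110000111100001111)·(1011110001101011110110011011010) mod 2 = 0+0+0+1+1+1+0+0+0+0+0+0+1+0+1+0+0+0+0+1+1+0+0+0+0+0+0+1+0+1+0 mod 2 = 1
  s[3] = (0000000111111110000000011111111)·(1011110001101011110110011011010) mod 2 = 0+0+0+0+0+0+0+0+0+1+1+0+1+0+1+0+0+0+0+0+0+0+0+1+1+0+1+1+0+1+0 mod 2 = 1
  s[4] = (0000000000000001111111111111111)·(1011110001101011110110011011010) mod 2 = 0+0+0+0+0+0+0+0+0+0+0+0+0+0+0+1+1+1+0+1+1+0+0+1+1+0+1+1+0+1+0 mod 2 = 0
Syndrome = 00110
Column i of H is the binary representation of i, so the syndrome is the binary index of the flipped bit.
Read s = 00110 with s[0] as LSB: 0·2^0 + 0·2^1 + 1·2^2 + 1·2^3 + 0·2^4 = 12.
Error is at bit position 12.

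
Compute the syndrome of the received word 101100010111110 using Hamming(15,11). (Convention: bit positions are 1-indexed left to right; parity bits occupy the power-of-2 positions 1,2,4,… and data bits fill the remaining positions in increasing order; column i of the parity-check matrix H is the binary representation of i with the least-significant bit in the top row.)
Syndrome s = H · r^T (mod 2), r = 101100010111110:
  s[0] = (101010101010101)·(101100010111110) mod 2 = 1+0+1+0+0+0+0+0+0+0+1+0+1+0+0 mod 2 = 0
  s[1] = (011001100110011)·(101100010111110) mod 2 = 0+0+1+0+0+0+0+0+0+1+1+0+0+1+0 mod 2 = 0
  s[2] = (000111100001111)·(101100010111110) mod 2 = 0+0+0+1+0+0+0+0+0+0+0+1+1+1+0 mod 2 = 0
  s[3] = (000000011111111)·(101100010111110) mod 2 = 0+0+0+0+0+0+0+1+0+1+1+1+1+1+0 mod 2 = 0
Syndrome = 0000
s = 0: no error detected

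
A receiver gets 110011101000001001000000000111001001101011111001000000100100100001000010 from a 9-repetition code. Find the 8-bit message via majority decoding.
Split into 9-bit blocks and majority-vote each:
  block 1 = 110011101: 6 ones, 3 zeros → 1
  block 2 = 000001001: 2 ones, 7 zeros → 0
  block 3 = 000000000: 0 ones, 9 zeros → 0
  block 4 = 111001001: 5 ones, 4 zeros → 1
  block 5 = 101011111: 7 ones, 2 zeros → 1
  block 6 = 001000000: 1 ones, 8 zeros → 0
  block 7 = 100100100: 3 ones, 6 zeros → 0
  block 8 = 001000010: 2 ones, 7 zeros → 0
Decoded = 10011000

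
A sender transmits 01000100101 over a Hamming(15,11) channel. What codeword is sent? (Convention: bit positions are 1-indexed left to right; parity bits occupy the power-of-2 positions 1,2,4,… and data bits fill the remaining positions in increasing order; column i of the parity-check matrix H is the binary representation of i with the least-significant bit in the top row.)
Codeword c = d · G (mod 2), d = 01000100101:
  c[0] = d·G[:,0] = (01000100101)·(11011010101) mod 2 = 0+1+0+0+0+0+0+0+1+0+1 mod 2 = 1
  c[1] = d·G[:,1] = (01000100101)·(10110110011) mod 2 = 0+0+0+0+0+1+0+0+0+0+1 mod 2 = 0
  c[2] = d·G[:,2] = (01000100101)·(10000000000) mod 2 = 0+0+0+0+0+0+0+0+0+0+0 mod 2 = 0
  c[3] = d·G[:,3] = (01000100101)·(01110001111) mod 2 = 0+1+0+0+0+0+0+0+1+0+1 mod 2 = 1
  c[4] = d·G[:,4] = (01000100101)·(01000000000) mod 2 = 0+1+0+0+0+0+0+0+0+0+0 mod 2 = 1
  c[5] = d·G[:,5] = (01000100101)·(00100000000) mod 2 = 0+0+0+0+0+0+0+0+0+0+0 mod 2 = 0
  c[6] = d·G[:,6] = (01000100101)·(00010000000) mod 2 = 0+0+0+0+0+0+0+0+0+0+0 mod 2 = 0
  c[7] = d·G[:,7] = (01000100101)·(00001111111) mod 2 = 0+0+0+0+0+1+0+0+1+0+1 mod 2 = 1
  c[8] = d·G[:,8] = (01000100101)·(00001000000) mod 2 = 0+0+0+0+0+0+0+0+0+0+0 mod 2 = 0
  c[9] = d·G[:,9] = (01000100101)·(00000100000) mod 2 = 0+0+0+0+0+1+0+0+0+0+0 mod 2 = 1
  c[10] = d·G[:,10] = (01000100101)·(00000010000) mod 2 = 0+0+0+0+0+0+0+0+0+0+0 mod 2 = 0
  c[11] = d·G[:,11] = (01000100101)·(00000001000) mod 2 = 0+0+0+0+0+0+0+0+0+0+0 mod 2 = 0
  c[12] = d·G[:,12] = (01000100101)·(00000000100) mod 2 = 0+0+0+0+0+0+0+0+1+0+0 mod 2 = 1
  c[13] = d·G[:,13] = (01000100101)·(00000000010) mod 2 = 0+0+0+0+0+0+0+0+0+0+0 mod 2 = 0
  c[14] = d·G[:,14] = (01000100101)·(00000000001) mod 2 = 0+0+0+0+0+0+0+0+0+0+1 mod 2 = 1
Codeword = 100110010100101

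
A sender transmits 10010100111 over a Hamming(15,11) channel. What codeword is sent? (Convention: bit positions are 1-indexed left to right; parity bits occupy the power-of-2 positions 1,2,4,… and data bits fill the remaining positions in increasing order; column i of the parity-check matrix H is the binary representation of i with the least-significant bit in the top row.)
Codeword c = d · G (mod 2), d = 10010100111:
  c[0] = d·G[:,0] = (10010100111)·(11011010101) mod 2 = 1+0+0+1+0+0+0+0+1+0+1 mod 2 = 0
  c[1] = d·G[:,1] = (10010100111)·(10110110011) mod 2 = 1+0+0+1+0+1+0+0+0+1+1 mod 2 = 1
  c[2] = d·G[:,2] = (10010100111)·(10000000000) mod 2 = 1+0+0+0+0+0+0+0+0+0+0 mod 2 = 1
  c[3] = d·G[:,3] = (10010100111)·(01110001111) mod 2 = 0+0+0+1+0+0+0+0+1+1+1 mod 2 = 0
  c[4] = d·G[:,4] = (10010100111)·(01000000000) mod 2 = 0+0+0+0+0+0+0+0+0+0+0 mod 2 = 0
  c[5] = d·G[:,5] = (10010100111)·(00100000000) mod 2 = 0+0+0+0+0+0+0+0+0+0+0 mod 2 = 0
  c[6] = d·G[:,6] = (10010100111)·(00010000000) mod 2 = 0+0+0+1+0+0+0+0+0+0+0 mod 2 = 1
  c[7] = d·G[:,7] = (10010100111)·(00001111111) mod 2 = 0+0+0+0+0+1+0+0+1+1+1 mod 2 = 0
  c[8] = d·G[:,8] = (10010100111)·(00001000000) mod 2 = 0+0+0+0+0+0+0+0+0+0+0 mod 2 = 0
  c[9] = d·G[:,9] = (10010100111)·(00000100000) mod 2 = 0+0+0+0+0+1+0+0+0+0+0 mod 2 = 1
  c[10] = d·G[:,10] = (10010100111)·(00000010000) mod 2 = 0+0+0+0+0+0+0+0+0+0+0 mod 2 = 0
  c[11] = d·G[:,11] = (10010100111)·(00000001000) mod 2 = 0+0+0+0+0+0+0+0+0+0+0 mod 2 = 0
  c[12] = d·G[:,12] = (10010100111)·(00000000100) mod 2 = 0+0+0+0+0+0+0+0+1+0+0 mod 2 = 1
  c[13] = d·G[:,13] = (10010100111)·(00000000010) mod 2 = 0+0+0+0+0+0+0+0+0+1+0 mod 2 = 1
  c[14] = d·G[:,14] = (10010100111)·(00000000001) mod 2 = 0+0+0+0+0+0+0+0+0+0+1 mod 2 = 1
Codeword = 011000100100111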